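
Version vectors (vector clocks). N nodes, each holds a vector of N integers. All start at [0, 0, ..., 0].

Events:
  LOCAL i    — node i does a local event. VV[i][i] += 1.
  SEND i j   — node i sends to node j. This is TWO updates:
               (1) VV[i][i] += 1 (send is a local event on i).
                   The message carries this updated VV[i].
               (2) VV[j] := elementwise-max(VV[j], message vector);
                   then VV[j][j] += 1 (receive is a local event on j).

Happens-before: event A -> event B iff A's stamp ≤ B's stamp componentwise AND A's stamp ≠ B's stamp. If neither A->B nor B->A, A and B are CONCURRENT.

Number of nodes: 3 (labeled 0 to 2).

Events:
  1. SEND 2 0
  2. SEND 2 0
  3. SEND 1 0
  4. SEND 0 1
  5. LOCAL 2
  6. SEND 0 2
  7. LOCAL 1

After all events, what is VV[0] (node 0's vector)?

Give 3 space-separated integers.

Initial: VV[0]=[0, 0, 0]
Initial: VV[1]=[0, 0, 0]
Initial: VV[2]=[0, 0, 0]
Event 1: SEND 2->0: VV[2][2]++ -> VV[2]=[0, 0, 1], msg_vec=[0, 0, 1]; VV[0]=max(VV[0],msg_vec) then VV[0][0]++ -> VV[0]=[1, 0, 1]
Event 2: SEND 2->0: VV[2][2]++ -> VV[2]=[0, 0, 2], msg_vec=[0, 0, 2]; VV[0]=max(VV[0],msg_vec) then VV[0][0]++ -> VV[0]=[2, 0, 2]
Event 3: SEND 1->0: VV[1][1]++ -> VV[1]=[0, 1, 0], msg_vec=[0, 1, 0]; VV[0]=max(VV[0],msg_vec) then VV[0][0]++ -> VV[0]=[3, 1, 2]
Event 4: SEND 0->1: VV[0][0]++ -> VV[0]=[4, 1, 2], msg_vec=[4, 1, 2]; VV[1]=max(VV[1],msg_vec) then VV[1][1]++ -> VV[1]=[4, 2, 2]
Event 5: LOCAL 2: VV[2][2]++ -> VV[2]=[0, 0, 3]
Event 6: SEND 0->2: VV[0][0]++ -> VV[0]=[5, 1, 2], msg_vec=[5, 1, 2]; VV[2]=max(VV[2],msg_vec) then VV[2][2]++ -> VV[2]=[5, 1, 4]
Event 7: LOCAL 1: VV[1][1]++ -> VV[1]=[4, 3, 2]
Final vectors: VV[0]=[5, 1, 2]; VV[1]=[4, 3, 2]; VV[2]=[5, 1, 4]

Answer: 5 1 2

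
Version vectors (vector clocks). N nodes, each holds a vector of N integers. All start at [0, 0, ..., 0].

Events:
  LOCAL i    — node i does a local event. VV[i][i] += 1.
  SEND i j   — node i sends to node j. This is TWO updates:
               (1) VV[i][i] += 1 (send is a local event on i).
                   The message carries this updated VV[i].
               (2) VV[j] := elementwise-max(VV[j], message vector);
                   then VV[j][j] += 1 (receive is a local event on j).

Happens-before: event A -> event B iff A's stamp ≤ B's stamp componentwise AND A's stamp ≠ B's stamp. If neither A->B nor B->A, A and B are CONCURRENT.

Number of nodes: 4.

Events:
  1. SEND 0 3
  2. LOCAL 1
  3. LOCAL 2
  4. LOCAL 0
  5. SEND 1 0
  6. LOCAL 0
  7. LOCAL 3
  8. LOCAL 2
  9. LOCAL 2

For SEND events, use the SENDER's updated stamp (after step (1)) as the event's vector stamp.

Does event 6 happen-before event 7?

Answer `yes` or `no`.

Answer: no

Derivation:
Initial: VV[0]=[0, 0, 0, 0]
Initial: VV[1]=[0, 0, 0, 0]
Initial: VV[2]=[0, 0, 0, 0]
Initial: VV[3]=[0, 0, 0, 0]
Event 1: SEND 0->3: VV[0][0]++ -> VV[0]=[1, 0, 0, 0], msg_vec=[1, 0, 0, 0]; VV[3]=max(VV[3],msg_vec) then VV[3][3]++ -> VV[3]=[1, 0, 0, 1]
Event 2: LOCAL 1: VV[1][1]++ -> VV[1]=[0, 1, 0, 0]
Event 3: LOCAL 2: VV[2][2]++ -> VV[2]=[0, 0, 1, 0]
Event 4: LOCAL 0: VV[0][0]++ -> VV[0]=[2, 0, 0, 0]
Event 5: SEND 1->0: VV[1][1]++ -> VV[1]=[0, 2, 0, 0], msg_vec=[0, 2, 0, 0]; VV[0]=max(VV[0],msg_vec) then VV[0][0]++ -> VV[0]=[3, 2, 0, 0]
Event 6: LOCAL 0: VV[0][0]++ -> VV[0]=[4, 2, 0, 0]
Event 7: LOCAL 3: VV[3][3]++ -> VV[3]=[1, 0, 0, 2]
Event 8: LOCAL 2: VV[2][2]++ -> VV[2]=[0, 0, 2, 0]
Event 9: LOCAL 2: VV[2][2]++ -> VV[2]=[0, 0, 3, 0]
Event 6 stamp: [4, 2, 0, 0]
Event 7 stamp: [1, 0, 0, 2]
[4, 2, 0, 0] <= [1, 0, 0, 2]? False. Equal? False. Happens-before: False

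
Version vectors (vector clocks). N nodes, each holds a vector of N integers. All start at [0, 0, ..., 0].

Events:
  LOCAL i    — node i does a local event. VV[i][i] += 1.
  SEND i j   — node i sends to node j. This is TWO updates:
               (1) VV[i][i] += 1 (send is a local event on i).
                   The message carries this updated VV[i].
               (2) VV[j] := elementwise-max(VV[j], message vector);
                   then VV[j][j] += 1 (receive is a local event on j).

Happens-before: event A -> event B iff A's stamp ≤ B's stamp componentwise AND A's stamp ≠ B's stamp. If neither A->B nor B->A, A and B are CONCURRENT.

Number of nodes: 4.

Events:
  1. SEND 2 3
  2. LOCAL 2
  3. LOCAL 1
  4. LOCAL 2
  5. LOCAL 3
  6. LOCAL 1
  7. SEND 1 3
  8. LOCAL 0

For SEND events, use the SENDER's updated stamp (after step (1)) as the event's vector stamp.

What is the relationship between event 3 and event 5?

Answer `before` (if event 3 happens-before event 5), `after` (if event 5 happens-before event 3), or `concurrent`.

Initial: VV[0]=[0, 0, 0, 0]
Initial: VV[1]=[0, 0, 0, 0]
Initial: VV[2]=[0, 0, 0, 0]
Initial: VV[3]=[0, 0, 0, 0]
Event 1: SEND 2->3: VV[2][2]++ -> VV[2]=[0, 0, 1, 0], msg_vec=[0, 0, 1, 0]; VV[3]=max(VV[3],msg_vec) then VV[3][3]++ -> VV[3]=[0, 0, 1, 1]
Event 2: LOCAL 2: VV[2][2]++ -> VV[2]=[0, 0, 2, 0]
Event 3: LOCAL 1: VV[1][1]++ -> VV[1]=[0, 1, 0, 0]
Event 4: LOCAL 2: VV[2][2]++ -> VV[2]=[0, 0, 3, 0]
Event 5: LOCAL 3: VV[3][3]++ -> VV[3]=[0, 0, 1, 2]
Event 6: LOCAL 1: VV[1][1]++ -> VV[1]=[0, 2, 0, 0]
Event 7: SEND 1->3: VV[1][1]++ -> VV[1]=[0, 3, 0, 0], msg_vec=[0, 3, 0, 0]; VV[3]=max(VV[3],msg_vec) then VV[3][3]++ -> VV[3]=[0, 3, 1, 3]
Event 8: LOCAL 0: VV[0][0]++ -> VV[0]=[1, 0, 0, 0]
Event 3 stamp: [0, 1, 0, 0]
Event 5 stamp: [0, 0, 1, 2]
[0, 1, 0, 0] <= [0, 0, 1, 2]? False
[0, 0, 1, 2] <= [0, 1, 0, 0]? False
Relation: concurrent

Answer: concurrent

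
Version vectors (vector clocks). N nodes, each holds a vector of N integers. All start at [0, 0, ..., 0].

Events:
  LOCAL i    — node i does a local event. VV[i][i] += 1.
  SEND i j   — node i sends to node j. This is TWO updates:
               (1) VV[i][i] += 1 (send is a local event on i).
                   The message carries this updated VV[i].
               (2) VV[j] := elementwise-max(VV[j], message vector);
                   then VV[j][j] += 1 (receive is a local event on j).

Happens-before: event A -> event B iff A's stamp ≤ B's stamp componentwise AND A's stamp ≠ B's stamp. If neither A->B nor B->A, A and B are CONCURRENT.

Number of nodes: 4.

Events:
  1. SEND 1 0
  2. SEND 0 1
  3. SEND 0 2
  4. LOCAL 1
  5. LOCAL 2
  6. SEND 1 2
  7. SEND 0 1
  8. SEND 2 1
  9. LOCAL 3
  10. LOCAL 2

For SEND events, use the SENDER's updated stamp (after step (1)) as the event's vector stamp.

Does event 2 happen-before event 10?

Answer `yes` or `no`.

Answer: yes

Derivation:
Initial: VV[0]=[0, 0, 0, 0]
Initial: VV[1]=[0, 0, 0, 0]
Initial: VV[2]=[0, 0, 0, 0]
Initial: VV[3]=[0, 0, 0, 0]
Event 1: SEND 1->0: VV[1][1]++ -> VV[1]=[0, 1, 0, 0], msg_vec=[0, 1, 0, 0]; VV[0]=max(VV[0],msg_vec) then VV[0][0]++ -> VV[0]=[1, 1, 0, 0]
Event 2: SEND 0->1: VV[0][0]++ -> VV[0]=[2, 1, 0, 0], msg_vec=[2, 1, 0, 0]; VV[1]=max(VV[1],msg_vec) then VV[1][1]++ -> VV[1]=[2, 2, 0, 0]
Event 3: SEND 0->2: VV[0][0]++ -> VV[0]=[3, 1, 0, 0], msg_vec=[3, 1, 0, 0]; VV[2]=max(VV[2],msg_vec) then VV[2][2]++ -> VV[2]=[3, 1, 1, 0]
Event 4: LOCAL 1: VV[1][1]++ -> VV[1]=[2, 3, 0, 0]
Event 5: LOCAL 2: VV[2][2]++ -> VV[2]=[3, 1, 2, 0]
Event 6: SEND 1->2: VV[1][1]++ -> VV[1]=[2, 4, 0, 0], msg_vec=[2, 4, 0, 0]; VV[2]=max(VV[2],msg_vec) then VV[2][2]++ -> VV[2]=[3, 4, 3, 0]
Event 7: SEND 0->1: VV[0][0]++ -> VV[0]=[4, 1, 0, 0], msg_vec=[4, 1, 0, 0]; VV[1]=max(VV[1],msg_vec) then VV[1][1]++ -> VV[1]=[4, 5, 0, 0]
Event 8: SEND 2->1: VV[2][2]++ -> VV[2]=[3, 4, 4, 0], msg_vec=[3, 4, 4, 0]; VV[1]=max(VV[1],msg_vec) then VV[1][1]++ -> VV[1]=[4, 6, 4, 0]
Event 9: LOCAL 3: VV[3][3]++ -> VV[3]=[0, 0, 0, 1]
Event 10: LOCAL 2: VV[2][2]++ -> VV[2]=[3, 4, 5, 0]
Event 2 stamp: [2, 1, 0, 0]
Event 10 stamp: [3, 4, 5, 0]
[2, 1, 0, 0] <= [3, 4, 5, 0]? True. Equal? False. Happens-before: True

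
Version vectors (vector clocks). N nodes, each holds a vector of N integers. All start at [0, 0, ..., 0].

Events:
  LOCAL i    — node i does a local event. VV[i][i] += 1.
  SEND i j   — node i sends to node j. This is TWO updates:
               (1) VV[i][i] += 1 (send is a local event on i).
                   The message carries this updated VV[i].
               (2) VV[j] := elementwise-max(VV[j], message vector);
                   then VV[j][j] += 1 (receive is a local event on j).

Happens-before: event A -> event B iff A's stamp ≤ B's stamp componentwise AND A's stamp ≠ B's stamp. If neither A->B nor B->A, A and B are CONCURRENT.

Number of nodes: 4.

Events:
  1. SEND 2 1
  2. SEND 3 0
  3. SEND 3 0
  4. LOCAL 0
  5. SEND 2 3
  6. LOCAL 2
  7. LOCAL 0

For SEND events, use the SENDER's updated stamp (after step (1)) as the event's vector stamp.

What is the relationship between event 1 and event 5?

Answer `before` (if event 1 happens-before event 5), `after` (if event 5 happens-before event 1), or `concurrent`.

Initial: VV[0]=[0, 0, 0, 0]
Initial: VV[1]=[0, 0, 0, 0]
Initial: VV[2]=[0, 0, 0, 0]
Initial: VV[3]=[0, 0, 0, 0]
Event 1: SEND 2->1: VV[2][2]++ -> VV[2]=[0, 0, 1, 0], msg_vec=[0, 0, 1, 0]; VV[1]=max(VV[1],msg_vec) then VV[1][1]++ -> VV[1]=[0, 1, 1, 0]
Event 2: SEND 3->0: VV[3][3]++ -> VV[3]=[0, 0, 0, 1], msg_vec=[0, 0, 0, 1]; VV[0]=max(VV[0],msg_vec) then VV[0][0]++ -> VV[0]=[1, 0, 0, 1]
Event 3: SEND 3->0: VV[3][3]++ -> VV[3]=[0, 0, 0, 2], msg_vec=[0, 0, 0, 2]; VV[0]=max(VV[0],msg_vec) then VV[0][0]++ -> VV[0]=[2, 0, 0, 2]
Event 4: LOCAL 0: VV[0][0]++ -> VV[0]=[3, 0, 0, 2]
Event 5: SEND 2->3: VV[2][2]++ -> VV[2]=[0, 0, 2, 0], msg_vec=[0, 0, 2, 0]; VV[3]=max(VV[3],msg_vec) then VV[3][3]++ -> VV[3]=[0, 0, 2, 3]
Event 6: LOCAL 2: VV[2][2]++ -> VV[2]=[0, 0, 3, 0]
Event 7: LOCAL 0: VV[0][0]++ -> VV[0]=[4, 0, 0, 2]
Event 1 stamp: [0, 0, 1, 0]
Event 5 stamp: [0, 0, 2, 0]
[0, 0, 1, 0] <= [0, 0, 2, 0]? True
[0, 0, 2, 0] <= [0, 0, 1, 0]? False
Relation: before

Answer: before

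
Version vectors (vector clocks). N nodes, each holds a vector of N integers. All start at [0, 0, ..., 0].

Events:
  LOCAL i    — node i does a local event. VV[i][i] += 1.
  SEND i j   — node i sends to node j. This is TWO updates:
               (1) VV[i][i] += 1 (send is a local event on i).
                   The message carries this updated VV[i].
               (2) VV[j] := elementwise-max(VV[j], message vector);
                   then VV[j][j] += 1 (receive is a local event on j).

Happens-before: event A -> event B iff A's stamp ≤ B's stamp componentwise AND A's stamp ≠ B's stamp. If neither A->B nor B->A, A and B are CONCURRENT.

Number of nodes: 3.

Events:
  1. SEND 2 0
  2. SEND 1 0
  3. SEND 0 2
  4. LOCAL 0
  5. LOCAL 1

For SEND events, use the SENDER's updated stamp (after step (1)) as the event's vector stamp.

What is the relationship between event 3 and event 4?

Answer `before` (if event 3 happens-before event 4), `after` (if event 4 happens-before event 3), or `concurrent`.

Initial: VV[0]=[0, 0, 0]
Initial: VV[1]=[0, 0, 0]
Initial: VV[2]=[0, 0, 0]
Event 1: SEND 2->0: VV[2][2]++ -> VV[2]=[0, 0, 1], msg_vec=[0, 0, 1]; VV[0]=max(VV[0],msg_vec) then VV[0][0]++ -> VV[0]=[1, 0, 1]
Event 2: SEND 1->0: VV[1][1]++ -> VV[1]=[0, 1, 0], msg_vec=[0, 1, 0]; VV[0]=max(VV[0],msg_vec) then VV[0][0]++ -> VV[0]=[2, 1, 1]
Event 3: SEND 0->2: VV[0][0]++ -> VV[0]=[3, 1, 1], msg_vec=[3, 1, 1]; VV[2]=max(VV[2],msg_vec) then VV[2][2]++ -> VV[2]=[3, 1, 2]
Event 4: LOCAL 0: VV[0][0]++ -> VV[0]=[4, 1, 1]
Event 5: LOCAL 1: VV[1][1]++ -> VV[1]=[0, 2, 0]
Event 3 stamp: [3, 1, 1]
Event 4 stamp: [4, 1, 1]
[3, 1, 1] <= [4, 1, 1]? True
[4, 1, 1] <= [3, 1, 1]? False
Relation: before

Answer: before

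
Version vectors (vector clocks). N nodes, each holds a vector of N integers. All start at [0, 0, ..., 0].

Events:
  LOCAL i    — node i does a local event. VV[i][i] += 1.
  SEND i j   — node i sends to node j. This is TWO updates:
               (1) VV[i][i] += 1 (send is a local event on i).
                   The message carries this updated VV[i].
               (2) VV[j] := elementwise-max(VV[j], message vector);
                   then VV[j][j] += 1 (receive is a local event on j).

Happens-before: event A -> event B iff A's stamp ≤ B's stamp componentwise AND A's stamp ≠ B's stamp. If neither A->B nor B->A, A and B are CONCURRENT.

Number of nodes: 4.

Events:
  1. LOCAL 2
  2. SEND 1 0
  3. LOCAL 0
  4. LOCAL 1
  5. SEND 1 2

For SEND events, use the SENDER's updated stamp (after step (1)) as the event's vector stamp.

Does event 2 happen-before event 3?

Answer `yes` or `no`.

Initial: VV[0]=[0, 0, 0, 0]
Initial: VV[1]=[0, 0, 0, 0]
Initial: VV[2]=[0, 0, 0, 0]
Initial: VV[3]=[0, 0, 0, 0]
Event 1: LOCAL 2: VV[2][2]++ -> VV[2]=[0, 0, 1, 0]
Event 2: SEND 1->0: VV[1][1]++ -> VV[1]=[0, 1, 0, 0], msg_vec=[0, 1, 0, 0]; VV[0]=max(VV[0],msg_vec) then VV[0][0]++ -> VV[0]=[1, 1, 0, 0]
Event 3: LOCAL 0: VV[0][0]++ -> VV[0]=[2, 1, 0, 0]
Event 4: LOCAL 1: VV[1][1]++ -> VV[1]=[0, 2, 0, 0]
Event 5: SEND 1->2: VV[1][1]++ -> VV[1]=[0, 3, 0, 0], msg_vec=[0, 3, 0, 0]; VV[2]=max(VV[2],msg_vec) then VV[2][2]++ -> VV[2]=[0, 3, 2, 0]
Event 2 stamp: [0, 1, 0, 0]
Event 3 stamp: [2, 1, 0, 0]
[0, 1, 0, 0] <= [2, 1, 0, 0]? True. Equal? False. Happens-before: True

Answer: yes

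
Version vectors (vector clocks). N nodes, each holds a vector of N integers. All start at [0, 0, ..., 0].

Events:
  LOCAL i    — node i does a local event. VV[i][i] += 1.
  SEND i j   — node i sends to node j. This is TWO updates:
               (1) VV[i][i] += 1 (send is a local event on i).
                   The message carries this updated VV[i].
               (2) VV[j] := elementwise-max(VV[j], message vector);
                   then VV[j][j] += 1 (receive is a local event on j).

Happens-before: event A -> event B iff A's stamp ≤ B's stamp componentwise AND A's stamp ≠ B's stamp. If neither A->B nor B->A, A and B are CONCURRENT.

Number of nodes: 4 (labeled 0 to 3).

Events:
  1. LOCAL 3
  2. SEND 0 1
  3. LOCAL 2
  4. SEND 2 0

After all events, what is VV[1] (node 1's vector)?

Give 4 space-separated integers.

Initial: VV[0]=[0, 0, 0, 0]
Initial: VV[1]=[0, 0, 0, 0]
Initial: VV[2]=[0, 0, 0, 0]
Initial: VV[3]=[0, 0, 0, 0]
Event 1: LOCAL 3: VV[3][3]++ -> VV[3]=[0, 0, 0, 1]
Event 2: SEND 0->1: VV[0][0]++ -> VV[0]=[1, 0, 0, 0], msg_vec=[1, 0, 0, 0]; VV[1]=max(VV[1],msg_vec) then VV[1][1]++ -> VV[1]=[1, 1, 0, 0]
Event 3: LOCAL 2: VV[2][2]++ -> VV[2]=[0, 0, 1, 0]
Event 4: SEND 2->0: VV[2][2]++ -> VV[2]=[0, 0, 2, 0], msg_vec=[0, 0, 2, 0]; VV[0]=max(VV[0],msg_vec) then VV[0][0]++ -> VV[0]=[2, 0, 2, 0]
Final vectors: VV[0]=[2, 0, 2, 0]; VV[1]=[1, 1, 0, 0]; VV[2]=[0, 0, 2, 0]; VV[3]=[0, 0, 0, 1]

Answer: 1 1 0 0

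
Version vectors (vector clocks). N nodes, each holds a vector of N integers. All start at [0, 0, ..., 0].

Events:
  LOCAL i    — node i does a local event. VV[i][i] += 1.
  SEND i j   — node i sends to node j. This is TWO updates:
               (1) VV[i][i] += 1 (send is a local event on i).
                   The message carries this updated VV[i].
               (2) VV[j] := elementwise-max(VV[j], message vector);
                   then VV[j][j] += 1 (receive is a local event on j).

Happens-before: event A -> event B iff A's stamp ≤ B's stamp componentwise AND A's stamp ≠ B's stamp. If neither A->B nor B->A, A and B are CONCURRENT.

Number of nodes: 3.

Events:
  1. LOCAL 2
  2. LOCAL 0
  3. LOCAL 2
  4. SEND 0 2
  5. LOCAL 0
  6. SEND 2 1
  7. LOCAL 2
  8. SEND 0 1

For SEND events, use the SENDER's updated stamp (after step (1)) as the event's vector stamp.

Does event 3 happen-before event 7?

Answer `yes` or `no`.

Initial: VV[0]=[0, 0, 0]
Initial: VV[1]=[0, 0, 0]
Initial: VV[2]=[0, 0, 0]
Event 1: LOCAL 2: VV[2][2]++ -> VV[2]=[0, 0, 1]
Event 2: LOCAL 0: VV[0][0]++ -> VV[0]=[1, 0, 0]
Event 3: LOCAL 2: VV[2][2]++ -> VV[2]=[0, 0, 2]
Event 4: SEND 0->2: VV[0][0]++ -> VV[0]=[2, 0, 0], msg_vec=[2, 0, 0]; VV[2]=max(VV[2],msg_vec) then VV[2][2]++ -> VV[2]=[2, 0, 3]
Event 5: LOCAL 0: VV[0][0]++ -> VV[0]=[3, 0, 0]
Event 6: SEND 2->1: VV[2][2]++ -> VV[2]=[2, 0, 4], msg_vec=[2, 0, 4]; VV[1]=max(VV[1],msg_vec) then VV[1][1]++ -> VV[1]=[2, 1, 4]
Event 7: LOCAL 2: VV[2][2]++ -> VV[2]=[2, 0, 5]
Event 8: SEND 0->1: VV[0][0]++ -> VV[0]=[4, 0, 0], msg_vec=[4, 0, 0]; VV[1]=max(VV[1],msg_vec) then VV[1][1]++ -> VV[1]=[4, 2, 4]
Event 3 stamp: [0, 0, 2]
Event 7 stamp: [2, 0, 5]
[0, 0, 2] <= [2, 0, 5]? True. Equal? False. Happens-before: True

Answer: yes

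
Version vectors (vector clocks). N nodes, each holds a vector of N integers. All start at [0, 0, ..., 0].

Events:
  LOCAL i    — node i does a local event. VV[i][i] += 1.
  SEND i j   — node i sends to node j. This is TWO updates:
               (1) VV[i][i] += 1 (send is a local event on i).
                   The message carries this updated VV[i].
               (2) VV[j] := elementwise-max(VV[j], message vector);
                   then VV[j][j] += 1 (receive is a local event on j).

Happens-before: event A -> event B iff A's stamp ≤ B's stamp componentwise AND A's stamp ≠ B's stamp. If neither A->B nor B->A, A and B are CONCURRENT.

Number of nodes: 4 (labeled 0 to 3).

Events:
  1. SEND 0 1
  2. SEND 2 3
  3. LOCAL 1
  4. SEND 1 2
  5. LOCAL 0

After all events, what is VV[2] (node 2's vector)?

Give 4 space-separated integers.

Answer: 1 3 2 0

Derivation:
Initial: VV[0]=[0, 0, 0, 0]
Initial: VV[1]=[0, 0, 0, 0]
Initial: VV[2]=[0, 0, 0, 0]
Initial: VV[3]=[0, 0, 0, 0]
Event 1: SEND 0->1: VV[0][0]++ -> VV[0]=[1, 0, 0, 0], msg_vec=[1, 0, 0, 0]; VV[1]=max(VV[1],msg_vec) then VV[1][1]++ -> VV[1]=[1, 1, 0, 0]
Event 2: SEND 2->3: VV[2][2]++ -> VV[2]=[0, 0, 1, 0], msg_vec=[0, 0, 1, 0]; VV[3]=max(VV[3],msg_vec) then VV[3][3]++ -> VV[3]=[0, 0, 1, 1]
Event 3: LOCAL 1: VV[1][1]++ -> VV[1]=[1, 2, 0, 0]
Event 4: SEND 1->2: VV[1][1]++ -> VV[1]=[1, 3, 0, 0], msg_vec=[1, 3, 0, 0]; VV[2]=max(VV[2],msg_vec) then VV[2][2]++ -> VV[2]=[1, 3, 2, 0]
Event 5: LOCAL 0: VV[0][0]++ -> VV[0]=[2, 0, 0, 0]
Final vectors: VV[0]=[2, 0, 0, 0]; VV[1]=[1, 3, 0, 0]; VV[2]=[1, 3, 2, 0]; VV[3]=[0, 0, 1, 1]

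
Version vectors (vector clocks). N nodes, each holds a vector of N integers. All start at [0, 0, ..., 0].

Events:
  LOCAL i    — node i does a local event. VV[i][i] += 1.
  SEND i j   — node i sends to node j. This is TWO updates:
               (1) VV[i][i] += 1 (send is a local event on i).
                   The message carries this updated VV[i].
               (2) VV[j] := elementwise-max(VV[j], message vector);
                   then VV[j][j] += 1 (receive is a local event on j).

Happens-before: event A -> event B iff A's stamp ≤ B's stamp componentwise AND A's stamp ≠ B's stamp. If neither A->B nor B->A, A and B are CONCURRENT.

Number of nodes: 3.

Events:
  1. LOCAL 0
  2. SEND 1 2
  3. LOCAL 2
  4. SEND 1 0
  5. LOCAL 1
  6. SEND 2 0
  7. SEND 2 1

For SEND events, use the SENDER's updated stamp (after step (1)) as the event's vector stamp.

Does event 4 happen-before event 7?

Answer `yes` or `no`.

Answer: no

Derivation:
Initial: VV[0]=[0, 0, 0]
Initial: VV[1]=[0, 0, 0]
Initial: VV[2]=[0, 0, 0]
Event 1: LOCAL 0: VV[0][0]++ -> VV[0]=[1, 0, 0]
Event 2: SEND 1->2: VV[1][1]++ -> VV[1]=[0, 1, 0], msg_vec=[0, 1, 0]; VV[2]=max(VV[2],msg_vec) then VV[2][2]++ -> VV[2]=[0, 1, 1]
Event 3: LOCAL 2: VV[2][2]++ -> VV[2]=[0, 1, 2]
Event 4: SEND 1->0: VV[1][1]++ -> VV[1]=[0, 2, 0], msg_vec=[0, 2, 0]; VV[0]=max(VV[0],msg_vec) then VV[0][0]++ -> VV[0]=[2, 2, 0]
Event 5: LOCAL 1: VV[1][1]++ -> VV[1]=[0, 3, 0]
Event 6: SEND 2->0: VV[2][2]++ -> VV[2]=[0, 1, 3], msg_vec=[0, 1, 3]; VV[0]=max(VV[0],msg_vec) then VV[0][0]++ -> VV[0]=[3, 2, 3]
Event 7: SEND 2->1: VV[2][2]++ -> VV[2]=[0, 1, 4], msg_vec=[0, 1, 4]; VV[1]=max(VV[1],msg_vec) then VV[1][1]++ -> VV[1]=[0, 4, 4]
Event 4 stamp: [0, 2, 0]
Event 7 stamp: [0, 1, 4]
[0, 2, 0] <= [0, 1, 4]? False. Equal? False. Happens-before: False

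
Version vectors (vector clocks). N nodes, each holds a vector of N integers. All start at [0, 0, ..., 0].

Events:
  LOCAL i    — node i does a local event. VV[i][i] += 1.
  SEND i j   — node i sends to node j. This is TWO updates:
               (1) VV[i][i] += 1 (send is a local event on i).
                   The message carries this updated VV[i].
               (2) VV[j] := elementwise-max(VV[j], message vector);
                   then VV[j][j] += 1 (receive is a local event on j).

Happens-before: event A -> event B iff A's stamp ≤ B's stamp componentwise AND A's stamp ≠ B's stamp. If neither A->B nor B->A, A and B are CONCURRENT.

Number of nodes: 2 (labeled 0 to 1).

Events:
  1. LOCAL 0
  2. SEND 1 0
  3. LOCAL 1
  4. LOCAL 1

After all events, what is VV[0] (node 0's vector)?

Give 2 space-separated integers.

Initial: VV[0]=[0, 0]
Initial: VV[1]=[0, 0]
Event 1: LOCAL 0: VV[0][0]++ -> VV[0]=[1, 0]
Event 2: SEND 1->0: VV[1][1]++ -> VV[1]=[0, 1], msg_vec=[0, 1]; VV[0]=max(VV[0],msg_vec) then VV[0][0]++ -> VV[0]=[2, 1]
Event 3: LOCAL 1: VV[1][1]++ -> VV[1]=[0, 2]
Event 4: LOCAL 1: VV[1][1]++ -> VV[1]=[0, 3]
Final vectors: VV[0]=[2, 1]; VV[1]=[0, 3]

Answer: 2 1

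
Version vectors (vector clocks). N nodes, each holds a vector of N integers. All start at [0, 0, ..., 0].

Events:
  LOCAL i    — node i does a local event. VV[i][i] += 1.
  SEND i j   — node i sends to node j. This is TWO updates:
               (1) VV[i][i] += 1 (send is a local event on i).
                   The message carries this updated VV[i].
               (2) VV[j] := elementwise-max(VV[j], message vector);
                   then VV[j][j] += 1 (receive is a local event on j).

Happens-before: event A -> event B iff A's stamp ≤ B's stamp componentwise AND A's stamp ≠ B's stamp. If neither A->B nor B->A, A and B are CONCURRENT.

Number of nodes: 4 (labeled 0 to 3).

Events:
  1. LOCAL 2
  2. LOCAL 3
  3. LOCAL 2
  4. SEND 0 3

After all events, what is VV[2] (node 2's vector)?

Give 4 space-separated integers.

Initial: VV[0]=[0, 0, 0, 0]
Initial: VV[1]=[0, 0, 0, 0]
Initial: VV[2]=[0, 0, 0, 0]
Initial: VV[3]=[0, 0, 0, 0]
Event 1: LOCAL 2: VV[2][2]++ -> VV[2]=[0, 0, 1, 0]
Event 2: LOCAL 3: VV[3][3]++ -> VV[3]=[0, 0, 0, 1]
Event 3: LOCAL 2: VV[2][2]++ -> VV[2]=[0, 0, 2, 0]
Event 4: SEND 0->3: VV[0][0]++ -> VV[0]=[1, 0, 0, 0], msg_vec=[1, 0, 0, 0]; VV[3]=max(VV[3],msg_vec) then VV[3][3]++ -> VV[3]=[1, 0, 0, 2]
Final vectors: VV[0]=[1, 0, 0, 0]; VV[1]=[0, 0, 0, 0]; VV[2]=[0, 0, 2, 0]; VV[3]=[1, 0, 0, 2]

Answer: 0 0 2 0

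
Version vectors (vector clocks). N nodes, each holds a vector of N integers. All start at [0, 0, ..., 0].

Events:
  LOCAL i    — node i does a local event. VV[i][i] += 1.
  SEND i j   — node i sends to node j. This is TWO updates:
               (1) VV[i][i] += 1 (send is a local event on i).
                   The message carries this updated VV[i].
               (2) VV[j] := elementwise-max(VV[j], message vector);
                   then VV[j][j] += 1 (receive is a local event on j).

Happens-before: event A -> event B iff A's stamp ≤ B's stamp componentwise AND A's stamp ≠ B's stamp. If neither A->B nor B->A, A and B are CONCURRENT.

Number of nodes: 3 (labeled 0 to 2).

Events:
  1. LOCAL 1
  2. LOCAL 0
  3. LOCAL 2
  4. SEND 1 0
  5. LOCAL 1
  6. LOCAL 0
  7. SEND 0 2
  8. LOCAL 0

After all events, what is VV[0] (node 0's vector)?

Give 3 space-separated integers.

Initial: VV[0]=[0, 0, 0]
Initial: VV[1]=[0, 0, 0]
Initial: VV[2]=[0, 0, 0]
Event 1: LOCAL 1: VV[1][1]++ -> VV[1]=[0, 1, 0]
Event 2: LOCAL 0: VV[0][0]++ -> VV[0]=[1, 0, 0]
Event 3: LOCAL 2: VV[2][2]++ -> VV[2]=[0, 0, 1]
Event 4: SEND 1->0: VV[1][1]++ -> VV[1]=[0, 2, 0], msg_vec=[0, 2, 0]; VV[0]=max(VV[0],msg_vec) then VV[0][0]++ -> VV[0]=[2, 2, 0]
Event 5: LOCAL 1: VV[1][1]++ -> VV[1]=[0, 3, 0]
Event 6: LOCAL 0: VV[0][0]++ -> VV[0]=[3, 2, 0]
Event 7: SEND 0->2: VV[0][0]++ -> VV[0]=[4, 2, 0], msg_vec=[4, 2, 0]; VV[2]=max(VV[2],msg_vec) then VV[2][2]++ -> VV[2]=[4, 2, 2]
Event 8: LOCAL 0: VV[0][0]++ -> VV[0]=[5, 2, 0]
Final vectors: VV[0]=[5, 2, 0]; VV[1]=[0, 3, 0]; VV[2]=[4, 2, 2]

Answer: 5 2 0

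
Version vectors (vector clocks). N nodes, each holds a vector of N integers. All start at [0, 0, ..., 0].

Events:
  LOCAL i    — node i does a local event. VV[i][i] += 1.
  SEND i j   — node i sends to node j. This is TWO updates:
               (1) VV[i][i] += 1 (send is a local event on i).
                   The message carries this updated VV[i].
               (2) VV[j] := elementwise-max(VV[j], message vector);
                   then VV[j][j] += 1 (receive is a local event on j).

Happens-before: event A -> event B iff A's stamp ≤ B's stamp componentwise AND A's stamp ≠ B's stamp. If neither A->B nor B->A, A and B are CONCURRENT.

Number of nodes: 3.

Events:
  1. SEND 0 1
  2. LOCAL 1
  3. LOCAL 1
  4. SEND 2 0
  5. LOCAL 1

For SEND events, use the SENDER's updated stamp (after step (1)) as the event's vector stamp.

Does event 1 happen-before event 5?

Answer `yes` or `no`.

Initial: VV[0]=[0, 0, 0]
Initial: VV[1]=[0, 0, 0]
Initial: VV[2]=[0, 0, 0]
Event 1: SEND 0->1: VV[0][0]++ -> VV[0]=[1, 0, 0], msg_vec=[1, 0, 0]; VV[1]=max(VV[1],msg_vec) then VV[1][1]++ -> VV[1]=[1, 1, 0]
Event 2: LOCAL 1: VV[1][1]++ -> VV[1]=[1, 2, 0]
Event 3: LOCAL 1: VV[1][1]++ -> VV[1]=[1, 3, 0]
Event 4: SEND 2->0: VV[2][2]++ -> VV[2]=[0, 0, 1], msg_vec=[0, 0, 1]; VV[0]=max(VV[0],msg_vec) then VV[0][0]++ -> VV[0]=[2, 0, 1]
Event 5: LOCAL 1: VV[1][1]++ -> VV[1]=[1, 4, 0]
Event 1 stamp: [1, 0, 0]
Event 5 stamp: [1, 4, 0]
[1, 0, 0] <= [1, 4, 0]? True. Equal? False. Happens-before: True

Answer: yes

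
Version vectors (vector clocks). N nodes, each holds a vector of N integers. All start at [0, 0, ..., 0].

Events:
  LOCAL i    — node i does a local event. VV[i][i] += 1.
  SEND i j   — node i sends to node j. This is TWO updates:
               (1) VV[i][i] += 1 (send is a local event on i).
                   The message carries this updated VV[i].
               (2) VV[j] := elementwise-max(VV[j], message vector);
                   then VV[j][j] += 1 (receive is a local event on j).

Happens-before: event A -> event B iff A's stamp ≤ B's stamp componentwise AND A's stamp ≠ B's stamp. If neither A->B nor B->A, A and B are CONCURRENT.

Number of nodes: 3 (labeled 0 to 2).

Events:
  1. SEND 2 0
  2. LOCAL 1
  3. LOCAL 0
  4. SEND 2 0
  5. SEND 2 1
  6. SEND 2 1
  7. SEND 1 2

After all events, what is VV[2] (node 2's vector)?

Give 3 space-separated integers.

Initial: VV[0]=[0, 0, 0]
Initial: VV[1]=[0, 0, 0]
Initial: VV[2]=[0, 0, 0]
Event 1: SEND 2->0: VV[2][2]++ -> VV[2]=[0, 0, 1], msg_vec=[0, 0, 1]; VV[0]=max(VV[0],msg_vec) then VV[0][0]++ -> VV[0]=[1, 0, 1]
Event 2: LOCAL 1: VV[1][1]++ -> VV[1]=[0, 1, 0]
Event 3: LOCAL 0: VV[0][0]++ -> VV[0]=[2, 0, 1]
Event 4: SEND 2->0: VV[2][2]++ -> VV[2]=[0, 0, 2], msg_vec=[0, 0, 2]; VV[0]=max(VV[0],msg_vec) then VV[0][0]++ -> VV[0]=[3, 0, 2]
Event 5: SEND 2->1: VV[2][2]++ -> VV[2]=[0, 0, 3], msg_vec=[0, 0, 3]; VV[1]=max(VV[1],msg_vec) then VV[1][1]++ -> VV[1]=[0, 2, 3]
Event 6: SEND 2->1: VV[2][2]++ -> VV[2]=[0, 0, 4], msg_vec=[0, 0, 4]; VV[1]=max(VV[1],msg_vec) then VV[1][1]++ -> VV[1]=[0, 3, 4]
Event 7: SEND 1->2: VV[1][1]++ -> VV[1]=[0, 4, 4], msg_vec=[0, 4, 4]; VV[2]=max(VV[2],msg_vec) then VV[2][2]++ -> VV[2]=[0, 4, 5]
Final vectors: VV[0]=[3, 0, 2]; VV[1]=[0, 4, 4]; VV[2]=[0, 4, 5]

Answer: 0 4 5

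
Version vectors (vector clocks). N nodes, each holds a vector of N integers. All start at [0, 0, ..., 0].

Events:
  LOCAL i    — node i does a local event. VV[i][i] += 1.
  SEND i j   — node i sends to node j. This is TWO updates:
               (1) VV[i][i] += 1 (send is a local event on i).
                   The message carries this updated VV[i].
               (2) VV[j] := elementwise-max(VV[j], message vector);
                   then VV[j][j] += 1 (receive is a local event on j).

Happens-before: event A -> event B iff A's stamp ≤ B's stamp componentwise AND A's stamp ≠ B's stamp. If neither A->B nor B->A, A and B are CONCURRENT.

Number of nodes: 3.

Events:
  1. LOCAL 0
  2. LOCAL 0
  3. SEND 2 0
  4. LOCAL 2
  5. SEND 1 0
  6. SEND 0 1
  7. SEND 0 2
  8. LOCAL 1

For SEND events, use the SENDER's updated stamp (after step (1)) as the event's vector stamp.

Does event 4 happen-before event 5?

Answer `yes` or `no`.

Initial: VV[0]=[0, 0, 0]
Initial: VV[1]=[0, 0, 0]
Initial: VV[2]=[0, 0, 0]
Event 1: LOCAL 0: VV[0][0]++ -> VV[0]=[1, 0, 0]
Event 2: LOCAL 0: VV[0][0]++ -> VV[0]=[2, 0, 0]
Event 3: SEND 2->0: VV[2][2]++ -> VV[2]=[0, 0, 1], msg_vec=[0, 0, 1]; VV[0]=max(VV[0],msg_vec) then VV[0][0]++ -> VV[0]=[3, 0, 1]
Event 4: LOCAL 2: VV[2][2]++ -> VV[2]=[0, 0, 2]
Event 5: SEND 1->0: VV[1][1]++ -> VV[1]=[0, 1, 0], msg_vec=[0, 1, 0]; VV[0]=max(VV[0],msg_vec) then VV[0][0]++ -> VV[0]=[4, 1, 1]
Event 6: SEND 0->1: VV[0][0]++ -> VV[0]=[5, 1, 1], msg_vec=[5, 1, 1]; VV[1]=max(VV[1],msg_vec) then VV[1][1]++ -> VV[1]=[5, 2, 1]
Event 7: SEND 0->2: VV[0][0]++ -> VV[0]=[6, 1, 1], msg_vec=[6, 1, 1]; VV[2]=max(VV[2],msg_vec) then VV[2][2]++ -> VV[2]=[6, 1, 3]
Event 8: LOCAL 1: VV[1][1]++ -> VV[1]=[5, 3, 1]
Event 4 stamp: [0, 0, 2]
Event 5 stamp: [0, 1, 0]
[0, 0, 2] <= [0, 1, 0]? False. Equal? False. Happens-before: False

Answer: no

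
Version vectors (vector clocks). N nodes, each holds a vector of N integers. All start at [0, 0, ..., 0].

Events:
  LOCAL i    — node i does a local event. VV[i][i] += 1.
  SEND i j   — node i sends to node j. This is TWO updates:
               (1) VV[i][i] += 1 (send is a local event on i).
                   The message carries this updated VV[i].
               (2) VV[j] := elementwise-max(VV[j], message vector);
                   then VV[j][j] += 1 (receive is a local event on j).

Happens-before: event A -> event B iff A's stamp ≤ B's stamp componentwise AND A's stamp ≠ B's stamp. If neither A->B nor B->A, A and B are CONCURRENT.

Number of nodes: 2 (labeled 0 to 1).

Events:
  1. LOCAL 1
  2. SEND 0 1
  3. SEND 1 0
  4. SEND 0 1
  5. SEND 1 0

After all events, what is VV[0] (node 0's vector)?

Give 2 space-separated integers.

Answer: 4 5

Derivation:
Initial: VV[0]=[0, 0]
Initial: VV[1]=[0, 0]
Event 1: LOCAL 1: VV[1][1]++ -> VV[1]=[0, 1]
Event 2: SEND 0->1: VV[0][0]++ -> VV[0]=[1, 0], msg_vec=[1, 0]; VV[1]=max(VV[1],msg_vec) then VV[1][1]++ -> VV[1]=[1, 2]
Event 3: SEND 1->0: VV[1][1]++ -> VV[1]=[1, 3], msg_vec=[1, 3]; VV[0]=max(VV[0],msg_vec) then VV[0][0]++ -> VV[0]=[2, 3]
Event 4: SEND 0->1: VV[0][0]++ -> VV[0]=[3, 3], msg_vec=[3, 3]; VV[1]=max(VV[1],msg_vec) then VV[1][1]++ -> VV[1]=[3, 4]
Event 5: SEND 1->0: VV[1][1]++ -> VV[1]=[3, 5], msg_vec=[3, 5]; VV[0]=max(VV[0],msg_vec) then VV[0][0]++ -> VV[0]=[4, 5]
Final vectors: VV[0]=[4, 5]; VV[1]=[3, 5]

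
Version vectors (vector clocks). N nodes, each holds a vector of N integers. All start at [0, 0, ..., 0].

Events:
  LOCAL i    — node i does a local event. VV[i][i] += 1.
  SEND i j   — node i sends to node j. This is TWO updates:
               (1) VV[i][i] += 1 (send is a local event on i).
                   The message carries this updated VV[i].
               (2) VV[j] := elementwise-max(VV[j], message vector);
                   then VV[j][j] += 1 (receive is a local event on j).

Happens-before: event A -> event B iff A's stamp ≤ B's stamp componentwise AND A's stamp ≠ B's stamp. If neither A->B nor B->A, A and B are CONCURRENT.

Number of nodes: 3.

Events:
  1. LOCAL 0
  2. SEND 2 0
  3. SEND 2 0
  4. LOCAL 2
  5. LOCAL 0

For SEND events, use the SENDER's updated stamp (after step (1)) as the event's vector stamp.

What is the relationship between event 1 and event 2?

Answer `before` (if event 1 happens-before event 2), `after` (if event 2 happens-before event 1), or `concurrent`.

Initial: VV[0]=[0, 0, 0]
Initial: VV[1]=[0, 0, 0]
Initial: VV[2]=[0, 0, 0]
Event 1: LOCAL 0: VV[0][0]++ -> VV[0]=[1, 0, 0]
Event 2: SEND 2->0: VV[2][2]++ -> VV[2]=[0, 0, 1], msg_vec=[0, 0, 1]; VV[0]=max(VV[0],msg_vec) then VV[0][0]++ -> VV[0]=[2, 0, 1]
Event 3: SEND 2->0: VV[2][2]++ -> VV[2]=[0, 0, 2], msg_vec=[0, 0, 2]; VV[0]=max(VV[0],msg_vec) then VV[0][0]++ -> VV[0]=[3, 0, 2]
Event 4: LOCAL 2: VV[2][2]++ -> VV[2]=[0, 0, 3]
Event 5: LOCAL 0: VV[0][0]++ -> VV[0]=[4, 0, 2]
Event 1 stamp: [1, 0, 0]
Event 2 stamp: [0, 0, 1]
[1, 0, 0] <= [0, 0, 1]? False
[0, 0, 1] <= [1, 0, 0]? False
Relation: concurrent

Answer: concurrent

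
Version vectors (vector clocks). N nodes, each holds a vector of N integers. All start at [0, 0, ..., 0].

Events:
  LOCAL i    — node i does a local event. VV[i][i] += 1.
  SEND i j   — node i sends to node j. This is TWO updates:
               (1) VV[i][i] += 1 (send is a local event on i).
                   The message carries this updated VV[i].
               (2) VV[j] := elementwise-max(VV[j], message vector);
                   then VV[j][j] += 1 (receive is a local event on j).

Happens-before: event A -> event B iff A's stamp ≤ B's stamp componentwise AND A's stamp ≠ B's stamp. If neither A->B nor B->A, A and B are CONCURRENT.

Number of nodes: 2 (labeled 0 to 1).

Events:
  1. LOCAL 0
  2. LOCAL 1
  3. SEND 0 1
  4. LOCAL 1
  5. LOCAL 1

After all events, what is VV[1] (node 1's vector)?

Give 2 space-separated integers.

Initial: VV[0]=[0, 0]
Initial: VV[1]=[0, 0]
Event 1: LOCAL 0: VV[0][0]++ -> VV[0]=[1, 0]
Event 2: LOCAL 1: VV[1][1]++ -> VV[1]=[0, 1]
Event 3: SEND 0->1: VV[0][0]++ -> VV[0]=[2, 0], msg_vec=[2, 0]; VV[1]=max(VV[1],msg_vec) then VV[1][1]++ -> VV[1]=[2, 2]
Event 4: LOCAL 1: VV[1][1]++ -> VV[1]=[2, 3]
Event 5: LOCAL 1: VV[1][1]++ -> VV[1]=[2, 4]
Final vectors: VV[0]=[2, 0]; VV[1]=[2, 4]

Answer: 2 4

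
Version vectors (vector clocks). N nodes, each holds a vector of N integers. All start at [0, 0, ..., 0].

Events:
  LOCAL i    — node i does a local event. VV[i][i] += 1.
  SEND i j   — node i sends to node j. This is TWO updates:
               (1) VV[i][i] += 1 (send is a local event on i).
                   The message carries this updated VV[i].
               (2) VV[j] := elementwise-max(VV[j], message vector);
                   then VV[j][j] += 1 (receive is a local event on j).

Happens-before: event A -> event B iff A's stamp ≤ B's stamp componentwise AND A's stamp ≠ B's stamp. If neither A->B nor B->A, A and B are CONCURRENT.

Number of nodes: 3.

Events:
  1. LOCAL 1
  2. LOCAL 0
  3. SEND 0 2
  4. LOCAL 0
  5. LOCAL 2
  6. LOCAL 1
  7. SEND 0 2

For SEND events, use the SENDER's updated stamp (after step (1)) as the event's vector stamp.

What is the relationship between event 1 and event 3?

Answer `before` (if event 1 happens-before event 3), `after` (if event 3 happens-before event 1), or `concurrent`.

Initial: VV[0]=[0, 0, 0]
Initial: VV[1]=[0, 0, 0]
Initial: VV[2]=[0, 0, 0]
Event 1: LOCAL 1: VV[1][1]++ -> VV[1]=[0, 1, 0]
Event 2: LOCAL 0: VV[0][0]++ -> VV[0]=[1, 0, 0]
Event 3: SEND 0->2: VV[0][0]++ -> VV[0]=[2, 0, 0], msg_vec=[2, 0, 0]; VV[2]=max(VV[2],msg_vec) then VV[2][2]++ -> VV[2]=[2, 0, 1]
Event 4: LOCAL 0: VV[0][0]++ -> VV[0]=[3, 0, 0]
Event 5: LOCAL 2: VV[2][2]++ -> VV[2]=[2, 0, 2]
Event 6: LOCAL 1: VV[1][1]++ -> VV[1]=[0, 2, 0]
Event 7: SEND 0->2: VV[0][0]++ -> VV[0]=[4, 0, 0], msg_vec=[4, 0, 0]; VV[2]=max(VV[2],msg_vec) then VV[2][2]++ -> VV[2]=[4, 0, 3]
Event 1 stamp: [0, 1, 0]
Event 3 stamp: [2, 0, 0]
[0, 1, 0] <= [2, 0, 0]? False
[2, 0, 0] <= [0, 1, 0]? False
Relation: concurrent

Answer: concurrent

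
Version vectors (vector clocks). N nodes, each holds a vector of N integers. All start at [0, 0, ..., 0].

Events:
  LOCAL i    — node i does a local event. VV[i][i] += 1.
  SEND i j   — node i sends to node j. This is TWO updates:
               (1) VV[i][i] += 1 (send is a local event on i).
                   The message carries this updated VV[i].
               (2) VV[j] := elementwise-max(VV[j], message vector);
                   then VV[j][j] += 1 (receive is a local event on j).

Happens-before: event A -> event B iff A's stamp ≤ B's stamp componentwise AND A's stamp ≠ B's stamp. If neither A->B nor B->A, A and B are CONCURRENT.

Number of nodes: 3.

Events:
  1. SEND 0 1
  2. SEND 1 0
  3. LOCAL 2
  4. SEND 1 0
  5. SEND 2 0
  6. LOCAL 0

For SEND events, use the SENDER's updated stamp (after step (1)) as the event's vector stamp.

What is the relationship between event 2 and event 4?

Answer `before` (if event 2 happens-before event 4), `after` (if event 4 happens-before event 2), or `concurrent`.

Answer: before

Derivation:
Initial: VV[0]=[0, 0, 0]
Initial: VV[1]=[0, 0, 0]
Initial: VV[2]=[0, 0, 0]
Event 1: SEND 0->1: VV[0][0]++ -> VV[0]=[1, 0, 0], msg_vec=[1, 0, 0]; VV[1]=max(VV[1],msg_vec) then VV[1][1]++ -> VV[1]=[1, 1, 0]
Event 2: SEND 1->0: VV[1][1]++ -> VV[1]=[1, 2, 0], msg_vec=[1, 2, 0]; VV[0]=max(VV[0],msg_vec) then VV[0][0]++ -> VV[0]=[2, 2, 0]
Event 3: LOCAL 2: VV[2][2]++ -> VV[2]=[0, 0, 1]
Event 4: SEND 1->0: VV[1][1]++ -> VV[1]=[1, 3, 0], msg_vec=[1, 3, 0]; VV[0]=max(VV[0],msg_vec) then VV[0][0]++ -> VV[0]=[3, 3, 0]
Event 5: SEND 2->0: VV[2][2]++ -> VV[2]=[0, 0, 2], msg_vec=[0, 0, 2]; VV[0]=max(VV[0],msg_vec) then VV[0][0]++ -> VV[0]=[4, 3, 2]
Event 6: LOCAL 0: VV[0][0]++ -> VV[0]=[5, 3, 2]
Event 2 stamp: [1, 2, 0]
Event 4 stamp: [1, 3, 0]
[1, 2, 0] <= [1, 3, 0]? True
[1, 3, 0] <= [1, 2, 0]? False
Relation: before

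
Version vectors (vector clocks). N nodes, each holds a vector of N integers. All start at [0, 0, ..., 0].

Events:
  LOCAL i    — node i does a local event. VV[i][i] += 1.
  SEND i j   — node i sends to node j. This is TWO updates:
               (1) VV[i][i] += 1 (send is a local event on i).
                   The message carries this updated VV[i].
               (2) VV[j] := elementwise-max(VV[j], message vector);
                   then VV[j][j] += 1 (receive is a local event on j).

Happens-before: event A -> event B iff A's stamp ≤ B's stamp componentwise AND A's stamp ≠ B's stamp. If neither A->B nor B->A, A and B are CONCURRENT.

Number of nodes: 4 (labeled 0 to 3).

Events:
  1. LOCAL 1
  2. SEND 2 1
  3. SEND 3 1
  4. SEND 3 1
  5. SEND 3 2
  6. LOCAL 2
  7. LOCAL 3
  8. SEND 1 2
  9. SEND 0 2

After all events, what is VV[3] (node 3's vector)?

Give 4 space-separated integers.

Initial: VV[0]=[0, 0, 0, 0]
Initial: VV[1]=[0, 0, 0, 0]
Initial: VV[2]=[0, 0, 0, 0]
Initial: VV[3]=[0, 0, 0, 0]
Event 1: LOCAL 1: VV[1][1]++ -> VV[1]=[0, 1, 0, 0]
Event 2: SEND 2->1: VV[2][2]++ -> VV[2]=[0, 0, 1, 0], msg_vec=[0, 0, 1, 0]; VV[1]=max(VV[1],msg_vec) then VV[1][1]++ -> VV[1]=[0, 2, 1, 0]
Event 3: SEND 3->1: VV[3][3]++ -> VV[3]=[0, 0, 0, 1], msg_vec=[0, 0, 0, 1]; VV[1]=max(VV[1],msg_vec) then VV[1][1]++ -> VV[1]=[0, 3, 1, 1]
Event 4: SEND 3->1: VV[3][3]++ -> VV[3]=[0, 0, 0, 2], msg_vec=[0, 0, 0, 2]; VV[1]=max(VV[1],msg_vec) then VV[1][1]++ -> VV[1]=[0, 4, 1, 2]
Event 5: SEND 3->2: VV[3][3]++ -> VV[3]=[0, 0, 0, 3], msg_vec=[0, 0, 0, 3]; VV[2]=max(VV[2],msg_vec) then VV[2][2]++ -> VV[2]=[0, 0, 2, 3]
Event 6: LOCAL 2: VV[2][2]++ -> VV[2]=[0, 0, 3, 3]
Event 7: LOCAL 3: VV[3][3]++ -> VV[3]=[0, 0, 0, 4]
Event 8: SEND 1->2: VV[1][1]++ -> VV[1]=[0, 5, 1, 2], msg_vec=[0, 5, 1, 2]; VV[2]=max(VV[2],msg_vec) then VV[2][2]++ -> VV[2]=[0, 5, 4, 3]
Event 9: SEND 0->2: VV[0][0]++ -> VV[0]=[1, 0, 0, 0], msg_vec=[1, 0, 0, 0]; VV[2]=max(VV[2],msg_vec) then VV[2][2]++ -> VV[2]=[1, 5, 5, 3]
Final vectors: VV[0]=[1, 0, 0, 0]; VV[1]=[0, 5, 1, 2]; VV[2]=[1, 5, 5, 3]; VV[3]=[0, 0, 0, 4]

Answer: 0 0 0 4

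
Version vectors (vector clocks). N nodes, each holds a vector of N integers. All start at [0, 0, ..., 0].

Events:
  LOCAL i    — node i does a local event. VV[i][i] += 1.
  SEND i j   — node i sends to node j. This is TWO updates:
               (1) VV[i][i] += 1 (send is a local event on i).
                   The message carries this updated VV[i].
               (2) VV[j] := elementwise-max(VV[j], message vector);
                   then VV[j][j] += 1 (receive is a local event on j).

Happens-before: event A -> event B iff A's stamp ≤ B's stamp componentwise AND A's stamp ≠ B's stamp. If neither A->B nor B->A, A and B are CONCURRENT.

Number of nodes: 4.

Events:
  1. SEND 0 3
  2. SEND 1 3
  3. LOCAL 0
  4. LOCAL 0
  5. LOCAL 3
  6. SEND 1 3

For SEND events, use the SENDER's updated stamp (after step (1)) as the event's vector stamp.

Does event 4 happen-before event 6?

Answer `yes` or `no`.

Initial: VV[0]=[0, 0, 0, 0]
Initial: VV[1]=[0, 0, 0, 0]
Initial: VV[2]=[0, 0, 0, 0]
Initial: VV[3]=[0, 0, 0, 0]
Event 1: SEND 0->3: VV[0][0]++ -> VV[0]=[1, 0, 0, 0], msg_vec=[1, 0, 0, 0]; VV[3]=max(VV[3],msg_vec) then VV[3][3]++ -> VV[3]=[1, 0, 0, 1]
Event 2: SEND 1->3: VV[1][1]++ -> VV[1]=[0, 1, 0, 0], msg_vec=[0, 1, 0, 0]; VV[3]=max(VV[3],msg_vec) then VV[3][3]++ -> VV[3]=[1, 1, 0, 2]
Event 3: LOCAL 0: VV[0][0]++ -> VV[0]=[2, 0, 0, 0]
Event 4: LOCAL 0: VV[0][0]++ -> VV[0]=[3, 0, 0, 0]
Event 5: LOCAL 3: VV[3][3]++ -> VV[3]=[1, 1, 0, 3]
Event 6: SEND 1->3: VV[1][1]++ -> VV[1]=[0, 2, 0, 0], msg_vec=[0, 2, 0, 0]; VV[3]=max(VV[3],msg_vec) then VV[3][3]++ -> VV[3]=[1, 2, 0, 4]
Event 4 stamp: [3, 0, 0, 0]
Event 6 stamp: [0, 2, 0, 0]
[3, 0, 0, 0] <= [0, 2, 0, 0]? False. Equal? False. Happens-before: False

Answer: no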